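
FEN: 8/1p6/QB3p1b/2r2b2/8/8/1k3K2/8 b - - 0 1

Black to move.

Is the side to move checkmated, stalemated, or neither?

Black to move; black king on b2.
In check: no.
Legal moves for Black include: Bf8, Bg7, Bg5, Bf4, Be3+, Bd2, Bc1, Bc8, Bh7, Bd7, Bg6, Be6, Bg4, Be4, Bh3, Bd3, Bc2, Bb1, ... (list truncated; more exist).
Black has legal moves and is not in check → neither.

neither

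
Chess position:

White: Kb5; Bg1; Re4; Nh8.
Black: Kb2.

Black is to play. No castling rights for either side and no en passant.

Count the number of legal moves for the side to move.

Black to move; king on b2.
In check: no.
Legal moves: Kc3, Kb3, Ka3, Kc2, Ka2, Kc1, Kb1, Ka1.
Count: 8.

8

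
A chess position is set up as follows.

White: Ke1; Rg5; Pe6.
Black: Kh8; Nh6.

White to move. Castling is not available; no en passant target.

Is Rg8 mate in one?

no

After Rg8: black king on h8; in check: yes, from the white rook on g8.
Black has 3 legal replies: Kxg8, Kh7, Nxg8.
In check but a legal move exists → not checkmate.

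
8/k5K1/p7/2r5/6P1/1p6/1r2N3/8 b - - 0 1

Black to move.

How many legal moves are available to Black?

24

Black to move; king on a7.
In check: no.
Legal moves: Kb8, Ka8, Kb7, Kb6, Rc8, Rc7+, Rc6, Rh5, Rg5+, Rf5, Re5, Rd5, Rb5, Ra5, Rc4, Rc3, Rcc2, Rc1, Rxe2, Rd2, Rbc2, Ra2, Rb1, a5.
Count: 24.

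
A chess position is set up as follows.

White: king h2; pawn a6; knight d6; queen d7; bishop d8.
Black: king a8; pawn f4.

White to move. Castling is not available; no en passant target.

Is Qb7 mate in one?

After Qb7: black king on a8; in check: yes, from the white queen on b7.
King squares — a7: attacked by Qb7; b7: attacked by Pa6; b8: attacked by Qb7.
Black has no legal moves → checkmate.

yes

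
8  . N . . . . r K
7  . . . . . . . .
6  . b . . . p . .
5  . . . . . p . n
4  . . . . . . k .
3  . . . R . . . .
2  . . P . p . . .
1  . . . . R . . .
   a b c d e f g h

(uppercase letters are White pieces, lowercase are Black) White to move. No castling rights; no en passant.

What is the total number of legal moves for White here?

White to move; king on h8.
In check: yes, from the black rook on g8.
Legal moves: Kxg8, Kh7.
Count: 2.

2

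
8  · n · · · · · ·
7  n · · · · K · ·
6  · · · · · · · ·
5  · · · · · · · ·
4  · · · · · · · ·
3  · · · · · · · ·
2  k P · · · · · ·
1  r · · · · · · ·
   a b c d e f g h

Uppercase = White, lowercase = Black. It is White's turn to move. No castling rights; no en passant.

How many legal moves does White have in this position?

10

White to move; king on f7.
In check: no.
Legal moves: Kg8, Kf8, Ke8, Kg7, Ke7, Kg6, Kf6, Ke6, b3, b4.
Count: 10.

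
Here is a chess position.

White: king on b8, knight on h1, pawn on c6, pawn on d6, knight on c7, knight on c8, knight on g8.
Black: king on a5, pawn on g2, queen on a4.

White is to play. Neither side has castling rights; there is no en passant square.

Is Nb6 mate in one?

After Nb6: black king on a5; in check: no.
Black is not in check, so this cannot be checkmate.

no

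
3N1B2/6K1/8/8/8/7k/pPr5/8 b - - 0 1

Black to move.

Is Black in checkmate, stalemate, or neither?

neither

Black to move; black king on h3.
In check: no.
Legal moves for Black include: Kh4, Kg4, Kg3, Kh2, Kg2, Rc8, Rc7+, Rc6, Rc5, Rc4, Rc3, Rh2, Rg2+, Rf2, Re2, Rd2, Rxb2, Rc1, ... (list truncated; more exist).
Black has legal moves and is not in check → neither.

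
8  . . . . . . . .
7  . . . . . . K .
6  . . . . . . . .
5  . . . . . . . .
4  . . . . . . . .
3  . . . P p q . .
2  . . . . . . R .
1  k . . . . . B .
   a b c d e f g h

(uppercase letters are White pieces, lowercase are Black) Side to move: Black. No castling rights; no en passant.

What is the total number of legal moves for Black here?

21

Black to move; king on a1.
In check: no.
Legal moves: Qf8+, Qa8, Qf7+, Qb7+, Qf6+, Qc6, Qh5, Qf5, Qd5, Qg4+, Qf4, Qe4, Qh3, Qg3+, Qxg2+, Qf2, Qe2, Qf1, Qd1, Kb1, e2.
Count: 21.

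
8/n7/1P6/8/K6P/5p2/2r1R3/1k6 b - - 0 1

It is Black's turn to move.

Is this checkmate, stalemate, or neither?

neither

Black to move; black king on b1.
In check: no.
Legal moves for Black include: Nc8, Nc6, Nb5, Rc8, Rc7, Rc6, Rc5, Rc4+, Rc3, Rxe2, Rd2, Rb2, Ra2+, Rc1, Kb2, Ka2, Kc1, Ka1, ... (list truncated; more exist).
Black has legal moves and is not in check → neither.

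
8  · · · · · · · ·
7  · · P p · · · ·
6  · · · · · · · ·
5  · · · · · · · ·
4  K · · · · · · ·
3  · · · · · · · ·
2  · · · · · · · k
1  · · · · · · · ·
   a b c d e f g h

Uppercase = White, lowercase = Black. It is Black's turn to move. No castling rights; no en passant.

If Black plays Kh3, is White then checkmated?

After Kh3: white king on a4; in check: no.
White is not in check, so this cannot be checkmate.

no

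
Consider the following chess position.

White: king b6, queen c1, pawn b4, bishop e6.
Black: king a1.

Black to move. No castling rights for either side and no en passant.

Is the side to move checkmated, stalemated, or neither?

checkmate

Black to move; black king on a1.
In check: yes, from the white queen on c1.
King squares — b1: attacked by Qc1; a2: attacked by Be6; b2: attacked by Qc1.
Legal moves for Black: none.
In check with no legal moves → checkmate.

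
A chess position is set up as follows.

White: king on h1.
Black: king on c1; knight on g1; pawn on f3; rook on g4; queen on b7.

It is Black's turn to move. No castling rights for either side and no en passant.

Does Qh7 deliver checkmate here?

After Qh7: white king on h1; in check: yes, from the black queen on h7.
King squares — g1: attacked by Rg4; g2: attacked by Pf3; h2: attacked by Qh7.
White has no legal moves → checkmate.

yes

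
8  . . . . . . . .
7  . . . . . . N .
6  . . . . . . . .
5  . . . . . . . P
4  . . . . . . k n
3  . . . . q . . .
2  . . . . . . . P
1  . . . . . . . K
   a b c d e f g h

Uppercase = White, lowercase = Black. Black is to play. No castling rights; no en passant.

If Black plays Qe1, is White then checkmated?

yes

After Qe1: white king on h1; in check: yes, from the black queen on e1.
King squares — g1: attacked by Qe1; g2: attacked by Nh4; h2: own pawn.
White has no legal moves → checkmate.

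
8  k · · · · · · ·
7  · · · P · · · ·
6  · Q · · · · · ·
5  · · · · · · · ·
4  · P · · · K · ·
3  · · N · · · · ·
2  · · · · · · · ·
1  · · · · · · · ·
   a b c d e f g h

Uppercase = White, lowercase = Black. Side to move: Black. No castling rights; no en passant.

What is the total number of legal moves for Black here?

Black to move; king on a8.
In check: no.
Legal moves: none.
Count: 0.

0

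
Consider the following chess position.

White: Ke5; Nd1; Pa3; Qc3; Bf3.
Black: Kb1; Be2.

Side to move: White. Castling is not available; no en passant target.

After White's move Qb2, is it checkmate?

yes

After Qb2: black king on b1; in check: yes, from the white queen on b2.
King squares — a1: attacked by Qb2; c1: attacked by Qb2; a2: attacked by Qb2; b2: attacked by Nd1; c2: attacked by Qb2.
Black has no legal moves → checkmate.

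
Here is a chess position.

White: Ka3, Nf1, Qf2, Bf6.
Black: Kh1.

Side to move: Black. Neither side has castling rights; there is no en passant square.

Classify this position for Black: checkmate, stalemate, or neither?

Black to move; black king on h1.
In check: no.
King squares — g1: attacked by Qf2; g2: attacked by Qf2; h2: attacked by Nf1.
Legal moves for Black: none.
Not in check and no legal moves → stalemate.

stalemate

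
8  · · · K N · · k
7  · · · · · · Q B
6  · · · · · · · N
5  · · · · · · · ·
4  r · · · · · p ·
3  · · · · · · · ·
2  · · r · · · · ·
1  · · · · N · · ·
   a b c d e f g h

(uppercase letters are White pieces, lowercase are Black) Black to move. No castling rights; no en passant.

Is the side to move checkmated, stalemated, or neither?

checkmate

Black to move; black king on h8.
In check: yes, from the white queen on g7.
King squares — g7: attacked by Ne8; h7: attacked by Qg7; g8: attacked by Nh6.
Legal moves for Black: none.
In check with no legal moves → checkmate.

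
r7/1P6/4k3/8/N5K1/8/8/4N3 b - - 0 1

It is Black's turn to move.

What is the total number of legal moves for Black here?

Black to move; king on e6.
In check: no.
Legal moves: Rh8, Rg8+, Rf8, Re8, Rd8, Rc8, Rb8, Ra7, Ra6, Ra5, Rxa4+, Kf7, Ke7, Kd7, Kf6, Kd6, Ke5, Kd5.
Count: 18.

18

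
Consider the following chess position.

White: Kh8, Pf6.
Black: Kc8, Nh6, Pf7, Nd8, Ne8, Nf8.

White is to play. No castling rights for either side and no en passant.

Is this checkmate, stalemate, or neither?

White to move; white king on h8.
In check: no.
King squares — g7: attacked by Ne8; h7: attacked by Nf8; g8: attacked by Nh6.
Legal moves for White: none.
Not in check and no legal moves → stalemate.

stalemate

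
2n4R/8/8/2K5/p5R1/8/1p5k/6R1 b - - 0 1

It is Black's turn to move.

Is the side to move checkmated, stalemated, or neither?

Black to move; black king on h2.
In check: yes, from the white rook on h8.
King squares — g1: attacked by Rg4; h1: attacked by Rg1; g2: attacked by Rg1; g3: attacked by Rg1; h3: attacked by Rh8.
Legal moves for Black: none.
In check with no legal moves → checkmate.

checkmate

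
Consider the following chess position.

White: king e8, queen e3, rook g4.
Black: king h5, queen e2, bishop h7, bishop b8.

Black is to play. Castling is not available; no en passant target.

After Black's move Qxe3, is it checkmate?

no

After Qxe3: white king on e8; in check: yes, from the black queen on e3.
White has 5 legal replies: Kf8, Kd8, Kf7, Kd7, Re4.
In check but a legal move exists → not checkmate.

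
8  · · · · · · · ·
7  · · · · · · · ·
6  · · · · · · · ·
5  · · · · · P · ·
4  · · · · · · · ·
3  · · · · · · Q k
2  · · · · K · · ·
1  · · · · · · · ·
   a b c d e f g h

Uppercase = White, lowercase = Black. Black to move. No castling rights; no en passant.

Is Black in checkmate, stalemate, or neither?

neither

Black to move; black king on h3.
In check: yes, from the white queen on g3.
Legal moves for Black: Kxg3.
Black is in check but has 1 legal move → neither.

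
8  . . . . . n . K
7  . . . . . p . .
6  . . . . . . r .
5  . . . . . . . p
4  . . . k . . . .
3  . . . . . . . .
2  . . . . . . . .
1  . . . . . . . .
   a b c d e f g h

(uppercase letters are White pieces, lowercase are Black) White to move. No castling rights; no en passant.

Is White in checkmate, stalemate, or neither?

stalemate

White to move; white king on h8.
In check: no.
King squares — g7: attacked by Rg6; h7: attacked by Nf8; g8: attacked by Rg6.
Legal moves for White: none.
Not in check and no legal moves → stalemate.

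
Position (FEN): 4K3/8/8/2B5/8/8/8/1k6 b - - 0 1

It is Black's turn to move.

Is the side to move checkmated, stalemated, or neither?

Black to move; black king on b1.
In check: no.
Legal moves for Black: Kc2, Kb2, Ka2, Kc1, Ka1.
Black has 5 legal moves and is not in check → neither.

neither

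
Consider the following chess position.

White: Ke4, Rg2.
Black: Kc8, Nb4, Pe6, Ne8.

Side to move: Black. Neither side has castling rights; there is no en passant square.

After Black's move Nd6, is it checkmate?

no

After Nd6: white king on e4; in check: yes, from the black knight on d6.
White has 5 legal replies: Ke5, Kf4, Kd4, Kf3, Ke3.
In check but a legal move exists → not checkmate.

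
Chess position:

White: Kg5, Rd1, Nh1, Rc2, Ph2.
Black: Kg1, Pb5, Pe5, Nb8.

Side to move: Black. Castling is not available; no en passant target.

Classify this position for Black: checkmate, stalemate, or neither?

Black to move; black king on g1.
In check: yes, from the white rook on d1.
King squares — f1: attacked by Rd1; h1: attacked by Rd1; f2: attacked by Nh1; g2: attacked by Rc2; h2: attacked by Rc2.
Legal moves for Black: none.
In check with no legal moves → checkmate.

checkmate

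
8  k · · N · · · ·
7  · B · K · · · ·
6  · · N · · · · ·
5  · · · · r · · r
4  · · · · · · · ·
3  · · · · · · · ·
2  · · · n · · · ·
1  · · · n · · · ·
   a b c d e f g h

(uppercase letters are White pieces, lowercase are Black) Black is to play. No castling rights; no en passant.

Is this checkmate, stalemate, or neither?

checkmate

Black to move; black king on a8.
In check: yes, from the white bishop on b7.
King squares — a7: attacked by Nc6; b7: attacked by Nd8; b8: attacked by Nc6.
Legal moves for Black: none.
In check with no legal moves → checkmate.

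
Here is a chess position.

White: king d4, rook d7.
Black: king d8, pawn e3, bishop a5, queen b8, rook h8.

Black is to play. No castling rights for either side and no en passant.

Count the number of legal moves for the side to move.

3

Black to move; king on d8.
In check: yes, from the white rook on d7.
Legal moves: Ke8, Kc8, Kxd7.
Count: 3.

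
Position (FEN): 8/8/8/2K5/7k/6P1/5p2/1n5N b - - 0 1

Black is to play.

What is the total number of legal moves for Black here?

4

Black to move; king on h4.
In check: yes, from the white pawn on g3.
Legal moves: Kh5, Kg5, Kg4, Kh3.
Count: 4.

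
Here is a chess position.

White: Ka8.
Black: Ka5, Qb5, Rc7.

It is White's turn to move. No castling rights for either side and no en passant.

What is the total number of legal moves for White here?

White to move; king on a8.
In check: no.
Legal moves: none.
Count: 0.

0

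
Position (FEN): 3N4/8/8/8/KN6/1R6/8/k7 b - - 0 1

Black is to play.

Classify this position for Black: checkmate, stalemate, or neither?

stalemate

Black to move; black king on a1.
In check: no.
King squares — b1: attacked by Rb3; a2: attacked by Nb4; b2: attacked by Rb3.
Legal moves for Black: none.
Not in check and no legal moves → stalemate.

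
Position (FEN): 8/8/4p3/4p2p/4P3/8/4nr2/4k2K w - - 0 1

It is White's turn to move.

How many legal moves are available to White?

White to move; king on h1.
In check: no.
Legal moves: none.
Count: 0.

0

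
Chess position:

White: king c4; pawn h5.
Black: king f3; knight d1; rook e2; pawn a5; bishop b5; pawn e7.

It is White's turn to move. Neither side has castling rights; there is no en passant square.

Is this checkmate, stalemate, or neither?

neither

White to move; white king on c4.
In check: yes, from the black bishop on b5.
Legal moves for White: Kd5, Kc5, Kxb5, Kd4, Kb3.
White is in check but has 5 legal moves → neither.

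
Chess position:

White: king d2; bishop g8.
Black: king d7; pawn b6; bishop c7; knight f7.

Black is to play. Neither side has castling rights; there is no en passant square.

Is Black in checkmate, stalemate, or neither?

neither

Black to move; black king on d7.
In check: no.
Legal moves for Black include: Nh8, Nd8, Nh6, Nd6, Ng5, Ne5, Ke8, Kd8, Kc8, Ke7, Ke6, Kd6, Kc6, Bd8, Bb8, Bd6, Be5, Bf4+, ... (list truncated; more exist).
Black has legal moves and is not in check → neither.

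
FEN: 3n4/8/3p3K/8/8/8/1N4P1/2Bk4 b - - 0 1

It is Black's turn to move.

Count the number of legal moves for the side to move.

4

Black to move; king on d1.
In check: yes, from the white knight on b2.
Legal moves: Ke2, Kc2, Ke1, Kxc1.
Count: 4.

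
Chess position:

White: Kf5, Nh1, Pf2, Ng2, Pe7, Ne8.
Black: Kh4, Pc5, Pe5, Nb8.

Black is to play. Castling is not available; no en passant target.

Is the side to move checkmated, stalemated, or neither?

neither

Black to move; black king on h4.
In check: yes, from the white knight on g2.
Legal moves for Black: Kh5, Kh3.
Black is in check but has 2 legal moves → neither.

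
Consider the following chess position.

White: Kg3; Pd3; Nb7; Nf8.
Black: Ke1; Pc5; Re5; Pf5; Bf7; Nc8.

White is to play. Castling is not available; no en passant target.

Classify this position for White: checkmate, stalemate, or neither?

White to move; white king on g3.
In check: no.
Legal moves for White: Nh7, Nd7, Ng6, Ne6, Nd8, Nd6, Nxc5, Na5, Kh4, Kf4, Kh3, Kf3, Kh2, Kg2, d4.
White has 15 legal moves and is not in check → neither.

neither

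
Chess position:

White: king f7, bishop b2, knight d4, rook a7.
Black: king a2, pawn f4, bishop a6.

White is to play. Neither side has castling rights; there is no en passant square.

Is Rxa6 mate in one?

no

After Rxa6: black king on a2; in check: yes, from the white rook on a6.
Black has 2 legal replies: Kxb2, Kb1.
In check but a legal move exists → not checkmate.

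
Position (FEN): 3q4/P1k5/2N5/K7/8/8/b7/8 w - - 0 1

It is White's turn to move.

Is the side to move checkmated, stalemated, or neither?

White to move; white king on a5.
In check: no.
Legal moves for White: Nxd8, Nb8, Ne7, Ne5, Nd4, Nb4, Ka6, Kb5, Kb4, Ka4, a8=Q, a8=R, a8=B, a8=N+.
White has 14 legal moves and is not in check → neither.

neither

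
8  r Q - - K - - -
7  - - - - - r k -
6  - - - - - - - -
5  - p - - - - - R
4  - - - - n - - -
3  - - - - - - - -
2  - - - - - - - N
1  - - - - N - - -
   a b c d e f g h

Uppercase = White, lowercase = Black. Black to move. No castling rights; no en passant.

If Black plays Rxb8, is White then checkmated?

yes

After Rxb8: white king on e8; in check: yes, from the black rook on b8.
King squares — d7: attacked by Rf7; e7: attacked by Rf7; f7: attacked by Kg7; d8: attacked by Rb8; f8: attacked by Rf7.
White has no legal moves → checkmate.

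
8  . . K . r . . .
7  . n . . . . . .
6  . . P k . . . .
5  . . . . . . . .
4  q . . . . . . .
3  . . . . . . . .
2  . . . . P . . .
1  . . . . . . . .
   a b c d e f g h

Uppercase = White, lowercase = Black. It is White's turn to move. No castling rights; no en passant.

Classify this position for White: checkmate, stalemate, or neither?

neither

White to move; white king on c8.
In check: yes, from the black rook on e8.
Legal moves for White: Kxb7.
White is in check but has 1 legal move → neither.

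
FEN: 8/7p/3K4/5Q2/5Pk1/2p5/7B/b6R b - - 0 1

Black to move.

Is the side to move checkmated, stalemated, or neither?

Black to move; black king on g4.
In check: yes, from the white queen on f5.
King squares — f3: available; g3: attacked by Bh2; h3: attacked by Qf5; f4: attacked by Bh2; h4: available; f5: available; g5: attacked by Pf4; h5: attacked by Qf5.
Legal moves for Black: Kxf5, Kh4, Kf3.
Black is in check but has 3 legal moves → neither.

neither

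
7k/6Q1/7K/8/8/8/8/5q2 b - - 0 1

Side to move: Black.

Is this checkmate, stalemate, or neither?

Black to move; black king on h8.
In check: yes, from the white queen on g7.
King squares — g7: attacked by Kh6; h7: attacked by Kh6; g8: attacked by Qg7.
Legal moves for Black: none.
In check with no legal moves → checkmate.

checkmate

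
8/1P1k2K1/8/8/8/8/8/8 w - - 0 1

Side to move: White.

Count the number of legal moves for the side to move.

White to move; king on g7.
In check: no.
Legal moves: Kh8, Kg8, Kf8, Kh7, Kf7, Kh6, Kg6, Kf6, b8=Q, b8=R, b8=B, b8=N+.
Count: 12.

12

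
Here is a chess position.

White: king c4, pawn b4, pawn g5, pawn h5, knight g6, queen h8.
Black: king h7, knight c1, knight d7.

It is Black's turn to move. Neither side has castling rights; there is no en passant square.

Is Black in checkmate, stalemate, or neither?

Black to move; black king on h7.
In check: yes, from the white queen on h8.
King squares — g6: attacked by Ph5; h6: attacked by Pg5; g7: attacked by Qh8; g8: attacked by Qh8; h8: attacked by Ng6.
Legal moves for Black: none.
In check with no legal moves → checkmate.

checkmate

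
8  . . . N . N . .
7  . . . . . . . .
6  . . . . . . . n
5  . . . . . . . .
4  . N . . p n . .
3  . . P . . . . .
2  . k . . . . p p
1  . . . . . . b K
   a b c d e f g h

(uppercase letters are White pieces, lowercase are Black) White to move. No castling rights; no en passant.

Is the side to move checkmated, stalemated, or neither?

White to move; white king on h1.
In check: yes, from the black pawn on g2.
King squares — g1: attacked by Ph2; g2: attacked by Nf4; h2: attacked by Bg1.
Legal moves for White: none.
In check with no legal moves → checkmate.

checkmate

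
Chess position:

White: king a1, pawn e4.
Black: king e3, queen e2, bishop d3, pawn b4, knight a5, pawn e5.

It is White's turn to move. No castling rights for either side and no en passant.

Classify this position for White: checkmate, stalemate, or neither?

White to move; white king on a1.
In check: no.
King squares — b1: attacked by Bd3; a2: attacked by Qe2; b2: attacked by Qe2.
Legal moves for White: none.
Not in check and no legal moves → stalemate.

stalemate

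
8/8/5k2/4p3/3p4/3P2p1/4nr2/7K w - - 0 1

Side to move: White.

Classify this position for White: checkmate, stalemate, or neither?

stalemate

White to move; white king on h1.
In check: no.
King squares — g1: attacked by Ne2; g2: attacked by Rf2; h2: attacked by Rf2.
Legal moves for White: none.
Not in check and no legal moves → stalemate.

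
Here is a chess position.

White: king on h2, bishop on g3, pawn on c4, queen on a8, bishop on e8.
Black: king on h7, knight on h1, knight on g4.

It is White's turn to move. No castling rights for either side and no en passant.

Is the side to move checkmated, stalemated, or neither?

neither

White to move; white king on h2.
In check: yes, from the black knight on g4.
Legal moves for White: Kh3, Kg2, Kxh1, Kg1.
White is in check but has 4 legal moves → neither.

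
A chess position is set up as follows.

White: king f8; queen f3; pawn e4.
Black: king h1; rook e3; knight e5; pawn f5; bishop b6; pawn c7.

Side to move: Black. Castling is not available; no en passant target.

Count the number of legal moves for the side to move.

Black to move; king on h1.
In check: yes, from the white queen on f3.
Legal moves: Kh2, Kg1, Nxf3, Rxf3.
Count: 4.

4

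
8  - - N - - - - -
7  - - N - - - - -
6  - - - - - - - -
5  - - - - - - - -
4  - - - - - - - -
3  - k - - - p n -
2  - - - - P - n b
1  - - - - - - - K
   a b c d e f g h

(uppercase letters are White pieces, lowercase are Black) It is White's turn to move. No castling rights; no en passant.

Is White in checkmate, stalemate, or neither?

neither

White to move; white king on h1.
In check: yes, from the black knight on g3.
King squares — g1: attacked by Bh2; g2: attacked by Pf3; h2: available.
Legal moves for White: Kxh2.
White is in check but has 1 legal move → neither.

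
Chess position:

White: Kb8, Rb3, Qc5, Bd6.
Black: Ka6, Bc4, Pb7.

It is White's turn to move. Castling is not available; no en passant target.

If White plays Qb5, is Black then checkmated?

After Qb5: black king on a6; in check: yes, from the white queen on b5.
Black has 1 legal reply: Bxb5.
In check but a legal move exists → not checkmate.

no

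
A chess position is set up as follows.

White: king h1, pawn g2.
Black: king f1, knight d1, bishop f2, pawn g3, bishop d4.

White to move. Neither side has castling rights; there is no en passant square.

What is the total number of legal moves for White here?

White to move; king on h1.
In check: no.
Legal moves: none.
Count: 0.

0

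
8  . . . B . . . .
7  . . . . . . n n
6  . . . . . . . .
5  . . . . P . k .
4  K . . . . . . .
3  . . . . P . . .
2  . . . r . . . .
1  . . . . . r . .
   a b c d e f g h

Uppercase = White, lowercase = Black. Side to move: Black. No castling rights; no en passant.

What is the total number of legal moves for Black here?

8

Black to move; king on g5.
In check: yes, from the white bishop on d8.
Legal moves: Kh6, Kg6, Kh5, Kf5, Kg4, Nf6, Rxd8, Rf6.
Count: 8.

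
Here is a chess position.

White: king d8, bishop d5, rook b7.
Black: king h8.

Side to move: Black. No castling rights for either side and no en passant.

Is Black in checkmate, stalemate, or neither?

Black to move; black king on h8.
In check: no.
King squares — g7: attacked by Rb7; h7: attacked by Rb7; g8: attacked by Bd5.
Legal moves for Black: none.
Not in check and no legal moves → stalemate.

stalemate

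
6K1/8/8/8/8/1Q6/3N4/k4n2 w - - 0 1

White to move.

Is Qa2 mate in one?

no

After Qa2: black king on a1; in check: yes, from the white queen on a2.
Black has 1 legal reply: Kxa2.
In check but a legal move exists → not checkmate.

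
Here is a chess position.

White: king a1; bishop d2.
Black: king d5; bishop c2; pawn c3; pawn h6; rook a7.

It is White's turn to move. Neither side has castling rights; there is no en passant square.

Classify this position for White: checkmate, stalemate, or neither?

White to move; white king on a1.
In check: yes, from the black rook on a7.
King squares — b1: attacked by Bc2; a2: attacked by Ra7; b2: attacked by Pc3.
Legal moves for White: none.
In check with no legal moves → checkmate.

checkmate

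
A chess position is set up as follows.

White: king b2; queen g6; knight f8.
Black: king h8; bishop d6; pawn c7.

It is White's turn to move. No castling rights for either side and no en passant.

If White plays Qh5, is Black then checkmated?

After Qh5: black king on h8; in check: yes, from the white queen on h5.
Black has 2 legal replies: Kg8, Kg7.
In check but a legal move exists → not checkmate.

no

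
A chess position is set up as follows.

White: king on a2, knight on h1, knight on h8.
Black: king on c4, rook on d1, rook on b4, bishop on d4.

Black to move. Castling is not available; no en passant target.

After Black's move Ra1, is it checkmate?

yes

After Ra1: white king on a2; in check: yes, from the black rook on a1.
King squares — a1: attacked by Bd4; b1: attacked by Ra1; b2: attacked by Rb4; a3: attacked by Ra1; b3: attacked by Rb4.
White has no legal moves → checkmate.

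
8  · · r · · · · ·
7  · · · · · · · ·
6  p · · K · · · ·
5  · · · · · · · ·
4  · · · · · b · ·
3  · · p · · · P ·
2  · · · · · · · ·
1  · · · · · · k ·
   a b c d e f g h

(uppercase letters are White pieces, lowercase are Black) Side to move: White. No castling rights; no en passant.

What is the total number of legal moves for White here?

White to move; king on d6.
In check: yes, from the black bishop on f4.
Legal moves: Ke7, Kd7, Ke6, Kd5, gxf4.
Count: 5.

5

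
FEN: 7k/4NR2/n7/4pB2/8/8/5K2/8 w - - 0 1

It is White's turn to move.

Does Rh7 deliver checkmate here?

After Rh7: black king on h8; in check: yes, from the white rook on h7.
King squares — g7: attacked by Rh7; h7: attacked by Bf5; g8: attacked by Ne7.
Black has no legal moves → checkmate.

yes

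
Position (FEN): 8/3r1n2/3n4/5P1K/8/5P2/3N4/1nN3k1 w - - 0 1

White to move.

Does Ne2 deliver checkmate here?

After Ne2: black king on g1; in check: yes, from the white knight on e2.
Black has 4 legal replies: Kh2, Kg2, Kf2, Kh1.
In check but a legal move exists → not checkmate.

no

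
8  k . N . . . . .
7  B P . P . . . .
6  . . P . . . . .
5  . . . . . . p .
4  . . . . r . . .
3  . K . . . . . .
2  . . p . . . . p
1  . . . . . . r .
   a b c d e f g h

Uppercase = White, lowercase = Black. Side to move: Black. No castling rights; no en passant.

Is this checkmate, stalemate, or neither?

checkmate

Black to move; black king on a8.
In check: yes, from the white pawn on b7.
King squares — a7: attacked by Nc8; b7: attacked by Pc6; b8: attacked by Ba7.
Legal moves for Black: none.
In check with no legal moves → checkmate.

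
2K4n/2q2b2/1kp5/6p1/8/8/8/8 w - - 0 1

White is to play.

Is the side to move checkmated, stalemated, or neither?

checkmate

White to move; white king on c8.
In check: yes, from the black queen on c7.
King squares — b7: attacked by Kb6; c7: attacked by Kb6; d7: attacked by Qc7; b8: attacked by Qc7; d8: attacked by Qc7.
Legal moves for White: none.
In check with no legal moves → checkmate.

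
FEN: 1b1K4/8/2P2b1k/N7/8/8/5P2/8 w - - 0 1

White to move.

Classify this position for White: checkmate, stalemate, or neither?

neither

White to move; white king on d8.
In check: yes, from the black bishop on f6.
King squares — c7: attacked by Bb8; d7: available; e7: attacked by Bf6; c8: available; e8: available.
Legal moves for White: Ke8, Kc8, Kd7.
White is in check but has 3 legal moves → neither.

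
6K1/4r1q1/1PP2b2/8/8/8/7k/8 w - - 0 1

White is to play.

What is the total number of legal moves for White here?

White to move; king on g8.
In check: yes, from the black queen on g7.
Legal moves: none.
Count: 0.

0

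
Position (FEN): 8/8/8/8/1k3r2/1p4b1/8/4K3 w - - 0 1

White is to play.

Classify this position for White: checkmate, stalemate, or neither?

neither

White to move; white king on e1.
In check: yes, from the black bishop on g3.
King squares — d1: available; f1: attacked by Rf4; d2: available; e2: available; f2: attacked by Bg3.
Legal moves for White: Ke2, Kd2, Kd1.
White is in check but has 3 legal moves → neither.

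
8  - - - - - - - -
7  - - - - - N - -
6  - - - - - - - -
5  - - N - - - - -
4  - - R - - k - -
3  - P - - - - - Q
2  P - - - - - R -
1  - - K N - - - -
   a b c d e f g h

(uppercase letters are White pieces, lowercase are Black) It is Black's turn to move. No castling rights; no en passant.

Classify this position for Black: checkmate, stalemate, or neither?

Black to move; black king on f4.
In check: yes, from the white rook on c4.
King squares — e3: attacked by Nd1; f3: attacked by Qh3; g3: attacked by Rg2; e4: attacked by Rc4; g4: attacked by Rg2; e5: attacked by Nf7; f5: attacked by Qh3; g5: attacked by Rg2.
Legal moves for Black: none.
In check with no legal moves → checkmate.

checkmate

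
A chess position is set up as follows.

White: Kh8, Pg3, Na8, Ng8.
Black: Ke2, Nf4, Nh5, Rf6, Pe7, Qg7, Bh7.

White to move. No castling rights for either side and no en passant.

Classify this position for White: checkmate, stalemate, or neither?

checkmate

White to move; white king on h8.
In check: yes, from the black queen on g7.
King squares — g7: attacked by Nh5; h7: attacked by Qg7; g8: own knight.
Legal moves for White: none.
In check with no legal moves → checkmate.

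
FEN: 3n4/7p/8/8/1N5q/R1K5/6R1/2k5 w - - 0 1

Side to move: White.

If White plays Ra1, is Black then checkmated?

yes

After Ra1: black king on c1; in check: yes, from the white rook on a1.
King squares — b1: attacked by Ra1; d1: attacked by Ra1; b2: attacked by Rg2; c2: attacked by Rg2; d2: attacked by Rg2.
Black has no legal moves → checkmate.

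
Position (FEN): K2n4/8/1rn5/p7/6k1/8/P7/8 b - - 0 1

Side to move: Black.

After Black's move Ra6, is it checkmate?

yes

After Ra6: white king on a8; in check: yes, from the black rook on a6.
King squares — a7: attacked by Ra6; b7: attacked by Nd8; b8: attacked by Nc6.
White has no legal moves → checkmate.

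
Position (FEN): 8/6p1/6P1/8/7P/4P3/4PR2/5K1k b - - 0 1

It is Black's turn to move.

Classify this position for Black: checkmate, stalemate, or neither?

Black to move; black king on h1.
In check: no.
King squares — g1: attacked by Kf1; g2: attacked by Kf1; h2: attacked by Rf2.
Legal moves for Black: none.
Not in check and no legal moves → stalemate.

stalemate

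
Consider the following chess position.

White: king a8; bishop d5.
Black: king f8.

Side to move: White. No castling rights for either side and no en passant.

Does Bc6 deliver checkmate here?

no

After Bc6: black king on f8; in check: no.
Black is not in check, so this cannot be checkmate.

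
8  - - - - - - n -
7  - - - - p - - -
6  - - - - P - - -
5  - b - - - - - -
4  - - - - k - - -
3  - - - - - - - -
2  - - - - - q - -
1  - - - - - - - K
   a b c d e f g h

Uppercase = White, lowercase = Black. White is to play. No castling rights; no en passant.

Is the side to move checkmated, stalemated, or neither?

stalemate

White to move; white king on h1.
In check: no.
King squares — g1: attacked by Qf2; g2: attacked by Qf2; h2: attacked by Qf2.
Legal moves for White: none.
Not in check and no legal moves → stalemate.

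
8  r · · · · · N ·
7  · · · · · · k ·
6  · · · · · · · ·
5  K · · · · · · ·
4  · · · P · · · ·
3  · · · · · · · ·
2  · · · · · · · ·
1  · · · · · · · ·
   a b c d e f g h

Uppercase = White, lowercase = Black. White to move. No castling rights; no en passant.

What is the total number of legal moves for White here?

White to move; king on a5.
In check: yes, from the black rook on a8.
Legal moves: Kb6, Kb5, Kb4.
Count: 3.

3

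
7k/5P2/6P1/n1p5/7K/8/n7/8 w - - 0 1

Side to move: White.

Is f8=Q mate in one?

yes

After f8=Q: black king on h8; in check: yes, from the white queen on f8.
King squares — g7: attacked by Qf8; h7: attacked by Pg6; g8: attacked by Qf8.
Black has no legal moves → checkmate.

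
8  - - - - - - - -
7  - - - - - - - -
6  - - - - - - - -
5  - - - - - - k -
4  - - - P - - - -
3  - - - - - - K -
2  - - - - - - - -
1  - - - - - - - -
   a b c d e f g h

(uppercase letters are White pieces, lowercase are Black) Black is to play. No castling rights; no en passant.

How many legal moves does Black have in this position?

5

Black to move; king on g5.
In check: no.
Legal moves: Kh6, Kg6, Kf6, Kh5, Kf5.
Count: 5.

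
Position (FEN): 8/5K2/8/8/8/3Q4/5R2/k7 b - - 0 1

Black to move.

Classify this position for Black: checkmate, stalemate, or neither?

Black to move; black king on a1.
In check: no.
King squares — b1: attacked by Qd3; a2: attacked by Rf2; b2: attacked by Rf2.
Legal moves for Black: none.
Not in check and no legal moves → stalemate.

stalemate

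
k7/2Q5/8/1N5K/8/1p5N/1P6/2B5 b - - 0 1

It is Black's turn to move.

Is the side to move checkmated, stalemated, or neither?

stalemate

Black to move; black king on a8.
In check: no.
King squares — a7: attacked by Nb5; b7: attacked by Qc7; b8: attacked by Qc7.
Legal moves for Black: none.
Not in check and no legal moves → stalemate.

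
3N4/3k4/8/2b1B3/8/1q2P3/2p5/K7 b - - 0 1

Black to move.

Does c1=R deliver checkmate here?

After c1=R: white king on a1; in check: yes, from the black rook on c1.
King squares — b1: attacked by Rc1; a2: attacked by Qb3; b2: attacked by Qb3.
White has no legal moves → checkmate.

yes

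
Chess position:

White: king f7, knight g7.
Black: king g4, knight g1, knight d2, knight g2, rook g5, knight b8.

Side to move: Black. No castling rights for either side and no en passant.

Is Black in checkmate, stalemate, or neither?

neither

Black to move; black king on g4.
In check: no.
Legal moves for Black include: Nd7, Nc6, Na6, Rxg7+, Rg6, Rh5, Rf5+, Re5, Rd5, Rc5, Rb5, Ra5, Kh4, Kf4, Kh3, Kg3, Kf3, Nh4, ... (list truncated; more exist).
Black has legal moves and is not in check → neither.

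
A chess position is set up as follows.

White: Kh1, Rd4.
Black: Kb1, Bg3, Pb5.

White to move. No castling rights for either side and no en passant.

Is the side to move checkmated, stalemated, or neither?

neither

White to move; white king on h1.
In check: no.
Legal moves for White: Rd8, Rd7, Rd6, Rd5, Rh4, Rg4, Rf4, Re4, Rc4, Rb4+, Ra4, Rd3, Rd2, Rd1+, Kg2, Kg1.
White has 16 legal moves and is not in check → neither.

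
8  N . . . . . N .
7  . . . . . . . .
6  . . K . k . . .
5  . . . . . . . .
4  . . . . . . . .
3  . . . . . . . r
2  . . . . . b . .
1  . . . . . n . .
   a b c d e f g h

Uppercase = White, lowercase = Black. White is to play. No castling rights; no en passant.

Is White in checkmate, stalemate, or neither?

White to move; white king on c6.
In check: no.
Legal moves for White: Ne7, Nh6, Nf6, Nc7+, Nb6, Kc7, Kb7, Kb5.
White has 8 legal moves and is not in check → neither.

neither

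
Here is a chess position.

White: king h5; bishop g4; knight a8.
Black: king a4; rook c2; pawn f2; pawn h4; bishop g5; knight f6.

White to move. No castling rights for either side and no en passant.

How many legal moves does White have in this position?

White to move; king on h5.
In check: yes, from the black knight on f6.
Legal moves: Kg6, Kxg5.
Count: 2.

2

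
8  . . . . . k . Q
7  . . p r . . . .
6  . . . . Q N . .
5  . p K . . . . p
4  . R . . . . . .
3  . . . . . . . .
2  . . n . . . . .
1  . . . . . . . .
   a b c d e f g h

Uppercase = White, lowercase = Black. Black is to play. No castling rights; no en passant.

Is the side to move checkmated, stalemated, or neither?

checkmate

Black to move; black king on f8.
In check: yes, from the white queen on h8.
King squares — e7: attacked by Qe6; f7: attacked by Qe6; g7: attacked by Qh8; e8: attacked by Qe6; g8: attacked by Qe6.
Legal moves for Black: none.
In check with no legal moves → checkmate.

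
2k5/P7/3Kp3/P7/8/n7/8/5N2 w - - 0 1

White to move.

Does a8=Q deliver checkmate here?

yes

After a8=Q: black king on c8; in check: yes, from the white queen on a8.
King squares — b7: attacked by Qa8; c7: attacked by Kd6; d7: attacked by Kd6; b8: attacked by Qa8; d8: attacked by Qa8.
Black has no legal moves → checkmate.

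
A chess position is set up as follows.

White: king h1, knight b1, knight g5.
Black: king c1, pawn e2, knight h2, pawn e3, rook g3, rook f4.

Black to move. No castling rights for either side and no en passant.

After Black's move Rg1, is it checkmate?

After Rg1: white king on h1; in check: yes, from the black rook on g1.
White has 2 legal replies: Kxh2, Kxg1.
In check but a legal move exists → not checkmate.

no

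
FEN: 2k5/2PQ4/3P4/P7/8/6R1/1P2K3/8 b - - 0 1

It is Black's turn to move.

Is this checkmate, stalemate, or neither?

neither

Black to move; black king on c8.
In check: yes, from the white queen on d7.
King squares — b7: available; c7: attacked by Pd6; d7: available; b8: attacked by Pc7; d8: attacked by Pc7.
Legal moves for Black: Kxd7, Kb7.
Black is in check but has 2 legal moves → neither.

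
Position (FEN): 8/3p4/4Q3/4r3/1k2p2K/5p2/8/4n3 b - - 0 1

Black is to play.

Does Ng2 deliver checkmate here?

no

After Ng2: white king on h4; in check: yes, from the black knight on g2.
White has 3 legal replies: Kg4, Kh3, Kg3.
In check but a legal move exists → not checkmate.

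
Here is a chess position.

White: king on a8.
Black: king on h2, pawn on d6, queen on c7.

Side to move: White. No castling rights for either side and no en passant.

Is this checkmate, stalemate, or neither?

stalemate

White to move; white king on a8.
In check: no.
King squares — a7: attacked by Qc7; b7: attacked by Qc7; b8: attacked by Qc7.
Legal moves for White: none.
Not in check and no legal moves → stalemate.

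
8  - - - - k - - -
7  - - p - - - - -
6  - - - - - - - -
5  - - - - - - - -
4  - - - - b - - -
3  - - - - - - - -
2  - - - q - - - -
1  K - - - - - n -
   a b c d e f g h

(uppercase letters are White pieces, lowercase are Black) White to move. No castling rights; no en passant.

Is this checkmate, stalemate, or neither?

stalemate

White to move; white king on a1.
In check: no.
King squares — b1: attacked by Be4; a2: attacked by Qd2; b2: attacked by Qd2.
Legal moves for White: none.
Not in check and no legal moves → stalemate.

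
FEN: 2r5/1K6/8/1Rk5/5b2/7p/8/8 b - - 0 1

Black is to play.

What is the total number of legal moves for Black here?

4

Black to move; king on c5.
In check: yes, from the white rook on b5.
Legal moves: Kd6, Kxb5, Kd4, Kc4.
Count: 4.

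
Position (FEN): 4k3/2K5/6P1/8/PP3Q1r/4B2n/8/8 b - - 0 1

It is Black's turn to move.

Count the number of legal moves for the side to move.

Black to move; king on e8.
In check: no.
Legal moves: Ke7, Rh8, Rh7+, Rh6, Rh5, Rg4, Rxf4, Ng5, Nxf4, Nf2, Ng1.
Count: 11.

11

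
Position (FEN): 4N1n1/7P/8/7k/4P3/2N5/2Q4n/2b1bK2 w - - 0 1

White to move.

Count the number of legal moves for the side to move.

5

White to move; king on f1.
In check: yes, from the black knight on h2.
Legal moves: Kg2, Ke2, Kg1, Kxe1, Qxh2+.
Count: 5.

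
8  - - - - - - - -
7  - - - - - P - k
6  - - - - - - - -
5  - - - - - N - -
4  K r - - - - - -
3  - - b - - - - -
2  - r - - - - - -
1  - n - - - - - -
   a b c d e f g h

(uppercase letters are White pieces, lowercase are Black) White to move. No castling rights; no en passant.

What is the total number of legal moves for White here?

White to move; king on a4.
In check: yes, from the black rook on b4.
Legal moves: Ka5.
Count: 1.

1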